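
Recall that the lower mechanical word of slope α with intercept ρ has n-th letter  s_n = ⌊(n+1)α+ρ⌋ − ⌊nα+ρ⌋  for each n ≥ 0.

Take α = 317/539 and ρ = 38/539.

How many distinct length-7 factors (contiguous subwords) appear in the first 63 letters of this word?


t_n = ⌊(n·317+38)/539⌋ for n = 0 … 63:
  n=0…9: ⌊38/539⌋=0 ⌊355/539⌋=0 ⌊672/539⌋=1 ⌊989/539⌋=1 ⌊1306/539⌋=2 ⌊1623/539⌋=3 ⌊1940/539⌋=3 ⌊2257/539⌋=4 ⌊2574/539⌋=4 ⌊2891/539⌋=5
  n=10…19: ⌊3208/539⌋=5 ⌊3525/539⌋=6 ⌊3842/539⌋=7 ⌊4159/539⌋=7 ⌊4476/539⌋=8 ⌊4793/539⌋=8 ⌊5110/539⌋=9 ⌊5427/539⌋=10 ⌊5744/539⌋=10 ⌊6061/539⌋=11
  n=20…29: ⌊6378/539⌋=11 ⌊6695/539⌋=12 ⌊7012/539⌋=13 ⌊7329/539⌋=13 ⌊7646/539⌋=14 ⌊7963/539⌋=14 ⌊8280/539⌋=15 ⌊8597/539⌋=15 ⌊8914/539⌋=16 ⌊9231/539⌋=17
  n=30…39: ⌊9548/539⌋=17 ⌊9865/539⌋=18 ⌊10182/539⌋=18 ⌊10499/539⌋=19 ⌊10816/539⌋=20 ⌊11133/539⌋=20 ⌊11450/539⌋=21 ⌊11767/539⌋=21 ⌊12084/539⌋=22 ⌊12401/539⌋=23
  n=40…49: ⌊12718/539⌋=23 ⌊13035/539⌋=24 ⌊13352/539⌋=24 ⌊13669/539⌋=25 ⌊13986/539⌋=25 ⌊14303/539⌋=26 ⌊14620/539⌋=27 ⌊14937/539⌋=27 ⌊15254/539⌋=28 ⌊15571/539⌋=28
  n=50…59: ⌊15888/539⌋=29 ⌊16205/539⌋=30 ⌊16522/539⌋=30 ⌊16839/539⌋=31 ⌊17156/539⌋=31 ⌊17473/539⌋=32 ⌊17790/539⌋=33 ⌊18107/539⌋=33 ⌊18424/539⌋=34 ⌊18741/539⌋=34
  n=60…63: ⌊19058/539⌋=35 ⌊19375/539⌋=35 ⌊19692/539⌋=36 ⌊20009/539⌋=37
s_n = t_(n+1) − t_n for n = 0 … 62 gives
prefix = 010110101011010110101101010110101101011010101101011010110101011
slide a length-7 window over [0..6] … [56..62] (57 windows); first occurrence of each distinct factor:
  [  0..  6] 0101101
  [  1..  7] 1011010
  [  2..  8] 0110101
  [  3..  9] 1101010
  [  4.. 10] 1010101
  [  5.. 11] 0101011
  [  6.. 12] 1010110
  [ 10.. 16] 1101011
  (the other 49 windows repeat one of these)
distinct factors: {0101011, 0101101, 0110101, 1010101, 1010110, 1011010, 1101010, 1101011}
count = 8  (Sturmian bound for length 7 is 8)

8


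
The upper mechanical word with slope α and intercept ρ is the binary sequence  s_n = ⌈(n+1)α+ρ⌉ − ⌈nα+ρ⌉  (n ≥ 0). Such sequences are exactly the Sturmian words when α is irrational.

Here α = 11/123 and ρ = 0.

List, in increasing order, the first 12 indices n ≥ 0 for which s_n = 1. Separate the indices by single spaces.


0 11 22 33 44 55 67 78 89 100 111 123

n=0: ⌈11/123⌉−⌈0/123⌉ = 1−0 = 1  ← one
n=1: ⌈22/123⌉−⌈11/123⌉ = 1−1 = 0
n=2: ⌈33/123⌉−⌈22/123⌉ = 1−1 = 0
  …
n=11: ⌈132/123⌉−⌈121/123⌉ = 2−1 = 1  ← one
n=12: ⌈143/123⌉−⌈132/123⌉ = 2−2 = 0
n=13: ⌈154/123⌉−⌈143/123⌉ = 2−2 = 0
  …
n=22: ⌈253/123⌉−⌈242/123⌉ = 3−2 = 1  ← one
n=23: ⌈264/123⌉−⌈253/123⌉ = 3−3 = 0
n=24: ⌈275/123⌉−⌈264/123⌉ = 3−3 = 0
  …
n=33: ⌈374/123⌉−⌈363/123⌉ = 4−3 = 1  ← one
n=34: ⌈385/123⌉−⌈374/123⌉ = 4−4 = 0
n=35: ⌈396/123⌉−⌈385/123⌉ = 4−4 = 0
  …
n=44: ⌈495/123⌉−⌈484/123⌉ = 5−4 = 1  ← one
n=45: ⌈506/123⌉−⌈495/123⌉ = 5−5 = 0
n=46: ⌈517/123⌉−⌈506/123⌉ = 5−5 = 0
  …
n=55: ⌈616/123⌉−⌈605/123⌉ = 6−5 = 1  ← one
n=56: ⌈627/123⌉−⌈616/123⌉ = 6−6 = 0
n=57: ⌈638/123⌉−⌈627/123⌉ = 6−6 = 0
  …
n=67: ⌈748/123⌉−⌈737/123⌉ = 7−6 = 1  ← one
n=68: ⌈759/123⌉−⌈748/123⌉ = 7−7 = 0
n=69: ⌈770/123⌉−⌈759/123⌉ = 7−7 = 0
  …
n=78: ⌈869/123⌉−⌈858/123⌉ = 8−7 = 1  ← one
n=79: ⌈880/123⌉−⌈869/123⌉ = 8−8 = 0
n=80: ⌈891/123⌉−⌈880/123⌉ = 8−8 = 0
  …
n=89: ⌈990/123⌉−⌈979/123⌉ = 9−8 = 1  ← one
n=90: ⌈1001/123⌉−⌈990/123⌉ = 9−9 = 0
n=91: ⌈1012/123⌉−⌈1001/123⌉ = 9−9 = 0
  …
n=100: ⌈1111/123⌉−⌈1100/123⌉ = 10−9 = 1  ← one
n=101: ⌈1122/123⌉−⌈1111/123⌉ = 10−10 = 0
n=102: ⌈1133/123⌉−⌈1122/123⌉ = 10−10 = 0
  …
n=111: ⌈1232/123⌉−⌈1221/123⌉ = 11−10 = 1  ← one
n=112: ⌈1243/123⌉−⌈1232/123⌉ = 11−11 = 0
n=113: ⌈1254/123⌉−⌈1243/123⌉ = 11−11 = 0
  …
n=123: ⌈1364/123⌉−⌈1353/123⌉ = 12−11 = 1  ← one
positions of the first 12 ones: 0 11 22 33 44 55 67 78 89 100 111 123


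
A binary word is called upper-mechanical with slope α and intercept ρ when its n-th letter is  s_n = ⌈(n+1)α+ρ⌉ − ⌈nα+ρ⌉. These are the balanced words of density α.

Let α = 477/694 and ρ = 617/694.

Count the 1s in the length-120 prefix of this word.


83

#1s = Σ_{n=0}^{119} s_n = Σ_{n=0}^{119} (⌈(n+1)α+ρ⌉ − ⌈nα+ρ⌉)
the sum telescopes: every ⌈nα+ρ⌉ with 0 < n < 120 appears once with + and once with −, leaving ⌈120α+ρ⌉ − ⌈0·α+ρ⌉
120α + ρ = (120·477 + 617) / 694 = 57857/694
ρ = 617/694
⌈57857/694⌉ = 84,  ⌈617/694⌉ = 1
#1s = 84 − 1 = 83


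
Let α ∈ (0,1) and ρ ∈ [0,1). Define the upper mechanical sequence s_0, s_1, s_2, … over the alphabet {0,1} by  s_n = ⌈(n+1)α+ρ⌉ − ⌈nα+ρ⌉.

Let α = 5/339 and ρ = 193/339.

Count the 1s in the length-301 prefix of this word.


#1s = Σ_{n=0}^{300} s_n = Σ_{n=0}^{300} (⌈(n+1)α+ρ⌉ − ⌈nα+ρ⌉)
the sum telescopes: every ⌈nα+ρ⌉ with 0 < n < 301 appears once with + and once with −, leaving ⌈301α+ρ⌉ − ⌈0·α+ρ⌉
301α + ρ = (301·5 + 193) / 339 = 1698/339
ρ = 193/339
⌈1698/339⌉ = 6,  ⌈193/339⌉ = 1
#1s = 6 − 1 = 5

5


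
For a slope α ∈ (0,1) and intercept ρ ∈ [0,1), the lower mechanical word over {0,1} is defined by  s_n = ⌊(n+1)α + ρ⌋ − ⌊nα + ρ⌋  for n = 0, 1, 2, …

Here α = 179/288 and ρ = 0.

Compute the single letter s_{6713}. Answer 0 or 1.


0

(n+1)α + ρ = (6714·179) / 288 = 1201806/288
nα + ρ     = (6713·179) / 288 = 1201627/288
⌊1201806/288⌋ = 4172,  ⌊1201627/288⌋ = 4172
s_{6713} = 4172 − 4172 = 0


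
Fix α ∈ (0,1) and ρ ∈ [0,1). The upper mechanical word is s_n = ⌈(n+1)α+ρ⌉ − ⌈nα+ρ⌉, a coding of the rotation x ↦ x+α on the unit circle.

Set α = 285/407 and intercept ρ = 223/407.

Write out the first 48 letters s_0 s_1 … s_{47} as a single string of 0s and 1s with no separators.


101110110110111011011011101101101110110110111011

n=0: ⌈(1·285+223)/407⌉ − ⌈(0·285+223)/407⌉ = ⌈508/407⌉ − ⌈223/407⌉ = 2 − 1 = 1
n=1: ⌈(2·285+223)/407⌉ − ⌈(1·285+223)/407⌉ = ⌈793/407⌉ − ⌈508/407⌉ = 2 − 2 = 0
n=2: ⌈(3·285+223)/407⌉ − ⌈(2·285+223)/407⌉ = ⌈1078/407⌉ − ⌈793/407⌉ = 3 − 2 = 1
n=3: ⌈(4·285+223)/407⌉ − ⌈(3·285+223)/407⌉ = ⌈1363/407⌉ − ⌈1078/407⌉ = 4 − 3 = 1
n=4: ⌈(5·285+223)/407⌉ − ⌈(4·285+223)/407⌉ = ⌈1648/407⌉ − ⌈1363/407⌉ = 5 − 4 = 1
n=5: ⌈(6·285+223)/407⌉ − ⌈(5·285+223)/407⌉ = ⌈1933/407⌉ − ⌈1648/407⌉ = 5 − 5 = 0
n=6: ⌈(7·285+223)/407⌉ − ⌈(6·285+223)/407⌉ = ⌈2218/407⌉ − ⌈1933/407⌉ = 6 − 5 = 1
n=7: ⌈(8·285+223)/407⌉ − ⌈(7·285+223)/407⌉ = ⌈2503/407⌉ − ⌈2218/407⌉ = 7 − 6 = 1
n=8: ⌈(9·285+223)/407⌉ − ⌈(8·285+223)/407⌉ = ⌈2788/407⌉ − ⌈2503/407⌉ = 7 − 7 = 0
n=9: ⌈(10·285+223)/407⌉ − ⌈(9·285+223)/407⌉ = ⌈3073/407⌉ − ⌈2788/407⌉ = 8 − 7 = 1
n=10: ⌈(11·285+223)/407⌉ − ⌈(10·285+223)/407⌉ = ⌈3358/407⌉ − ⌈3073/407⌉ = 9 − 8 = 1
n=11: ⌈(12·285+223)/407⌉ − ⌈(11·285+223)/407⌉ = ⌈3643/407⌉ − ⌈3358/407⌉ = 9 − 9 = 0
n=12: ⌈(13·285+223)/407⌉ − ⌈(12·285+223)/407⌉ = ⌈3928/407⌉ − ⌈3643/407⌉ = 10 − 9 = 1
n=13: ⌈(14·285+223)/407⌉ − ⌈(13·285+223)/407⌉ = ⌈4213/407⌉ − ⌈3928/407⌉ = 11 − 10 = 1
n=14: ⌈(15·285+223)/407⌉ − ⌈(14·285+223)/407⌉ = ⌈4498/407⌉ − ⌈4213/407⌉ = 12 − 11 = 1
n=15: ⌈(16·285+223)/407⌉ − ⌈(15·285+223)/407⌉ = ⌈4783/407⌉ − ⌈4498/407⌉ = 12 − 12 = 0
n=16: ⌈(17·285+223)/407⌉ − ⌈(16·285+223)/407⌉ = ⌈5068/407⌉ − ⌈4783/407⌉ = 13 − 12 = 1
n=17: ⌈(18·285+223)/407⌉ − ⌈(17·285+223)/407⌉ = ⌈5353/407⌉ − ⌈5068/407⌉ = 14 − 13 = 1
n=18: ⌈(19·285+223)/407⌉ − ⌈(18·285+223)/407⌉ = ⌈5638/407⌉ − ⌈5353/407⌉ = 14 − 14 = 0
n=19: ⌈(20·285+223)/407⌉ − ⌈(19·285+223)/407⌉ = ⌈5923/407⌉ − ⌈5638/407⌉ = 15 − 14 = 1
n=20: ⌈(21·285+223)/407⌉ − ⌈(20·285+223)/407⌉ = ⌈6208/407⌉ − ⌈5923/407⌉ = 16 − 15 = 1
n=21: ⌈(22·285+223)/407⌉ − ⌈(21·285+223)/407⌉ = ⌈6493/407⌉ − ⌈6208/407⌉ = 16 − 16 = 0
n=22: ⌈(23·285+223)/407⌉ − ⌈(22·285+223)/407⌉ = ⌈6778/407⌉ − ⌈6493/407⌉ = 17 − 16 = 1
n=23: ⌈(24·285+223)/407⌉ − ⌈(23·285+223)/407⌉ = ⌈7063/407⌉ − ⌈6778/407⌉ = 18 − 17 = 1
n=24: ⌈(25·285+223)/407⌉ − ⌈(24·285+223)/407⌉ = ⌈7348/407⌉ − ⌈7063/407⌉ = 19 − 18 = 1
n=25: ⌈(26·285+223)/407⌉ − ⌈(25·285+223)/407⌉ = ⌈7633/407⌉ − ⌈7348/407⌉ = 19 − 19 = 0
n=26: ⌈(27·285+223)/407⌉ − ⌈(26·285+223)/407⌉ = ⌈7918/407⌉ − ⌈7633/407⌉ = 20 − 19 = 1
n=27: ⌈(28·285+223)/407⌉ − ⌈(27·285+223)/407⌉ = ⌈8203/407⌉ − ⌈7918/407⌉ = 21 − 20 = 1
n=28: ⌈(29·285+223)/407⌉ − ⌈(28·285+223)/407⌉ = ⌈8488/407⌉ − ⌈8203/407⌉ = 21 − 21 = 0
n=29: ⌈(30·285+223)/407⌉ − ⌈(29·285+223)/407⌉ = ⌈8773/407⌉ − ⌈8488/407⌉ = 22 − 21 = 1
n=30: ⌈(31·285+223)/407⌉ − ⌈(30·285+223)/407⌉ = ⌈9058/407⌉ − ⌈8773/407⌉ = 23 − 22 = 1
n=31: ⌈(32·285+223)/407⌉ − ⌈(31·285+223)/407⌉ = ⌈9343/407⌉ − ⌈9058/407⌉ = 23 − 23 = 0
n=32: ⌈(33·285+223)/407⌉ − ⌈(32·285+223)/407⌉ = ⌈9628/407⌉ − ⌈9343/407⌉ = 24 − 23 = 1
n=33: ⌈(34·285+223)/407⌉ − ⌈(33·285+223)/407⌉ = ⌈9913/407⌉ − ⌈9628/407⌉ = 25 − 24 = 1
n=34: ⌈(35·285+223)/407⌉ − ⌈(34·285+223)/407⌉ = ⌈10198/407⌉ − ⌈9913/407⌉ = 26 − 25 = 1
n=35: ⌈(36·285+223)/407⌉ − ⌈(35·285+223)/407⌉ = ⌈10483/407⌉ − ⌈10198/407⌉ = 26 − 26 = 0
n=36: ⌈(37·285+223)/407⌉ − ⌈(36·285+223)/407⌉ = ⌈10768/407⌉ − ⌈10483/407⌉ = 27 − 26 = 1
n=37: ⌈(38·285+223)/407⌉ − ⌈(37·285+223)/407⌉ = ⌈11053/407⌉ − ⌈10768/407⌉ = 28 − 27 = 1
n=38: ⌈(39·285+223)/407⌉ − ⌈(38·285+223)/407⌉ = ⌈11338/407⌉ − ⌈11053/407⌉ = 28 − 28 = 0
n=39: ⌈(40·285+223)/407⌉ − ⌈(39·285+223)/407⌉ = ⌈11623/407⌉ − ⌈11338/407⌉ = 29 − 28 = 1
n=40: ⌈(41·285+223)/407⌉ − ⌈(40·285+223)/407⌉ = ⌈11908/407⌉ − ⌈11623/407⌉ = 30 − 29 = 1
n=41: ⌈(42·285+223)/407⌉ − ⌈(41·285+223)/407⌉ = ⌈12193/407⌉ − ⌈11908/407⌉ = 30 − 30 = 0
n=42: ⌈(43·285+223)/407⌉ − ⌈(42·285+223)/407⌉ = ⌈12478/407⌉ − ⌈12193/407⌉ = 31 − 30 = 1
n=43: ⌈(44·285+223)/407⌉ − ⌈(43·285+223)/407⌉ = ⌈12763/407⌉ − ⌈12478/407⌉ = 32 − 31 = 1
n=44: ⌈(45·285+223)/407⌉ − ⌈(44·285+223)/407⌉ = ⌈13048/407⌉ − ⌈12763/407⌉ = 33 − 32 = 1
n=45: ⌈(46·285+223)/407⌉ − ⌈(45·285+223)/407⌉ = ⌈13333/407⌉ − ⌈13048/407⌉ = 33 − 33 = 0
n=46: ⌈(47·285+223)/407⌉ − ⌈(46·285+223)/407⌉ = ⌈13618/407⌉ − ⌈13333/407⌉ = 34 − 33 = 1
n=47: ⌈(48·285+223)/407⌉ − ⌈(47·285+223)/407⌉ = ⌈13903/407⌉ − ⌈13618/407⌉ = 35 − 34 = 1


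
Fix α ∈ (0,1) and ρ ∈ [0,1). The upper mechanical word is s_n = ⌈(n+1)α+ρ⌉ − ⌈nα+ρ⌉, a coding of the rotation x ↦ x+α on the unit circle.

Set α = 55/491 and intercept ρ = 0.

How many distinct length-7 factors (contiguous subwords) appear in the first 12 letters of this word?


6

t_n = ⌈(n·55)/491⌉ for n = 0 … 12:
  n=0…9: ⌈0/491⌉=0 ⌈55/491⌉=1 ⌈110/491⌉=1 ⌈165/491⌉=1 ⌈220/491⌉=1 ⌈275/491⌉=1 ⌈330/491⌉=1 ⌈385/491⌉=1 ⌈440/491⌉=1 ⌈495/491⌉=2
  n=10…12: ⌈550/491⌉=2 ⌈605/491⌉=2 ⌈660/491⌉=2
s_n = t_(n+1) − t_n for n = 0 … 11 gives
prefix = 100000001000
slide a length-7 window over [0..6] … [5..11] (6 windows); first occurrence of each distinct factor:
  [  0..  6] 1000000
  [  1..  7] 0000000
  [  2..  8] 0000001
  [  3..  9] 0000010
  [  4.. 10] 0000100
  [  5.. 11] 0001000
distinct factors: {0000000, 0000001, 0000010, 0000100, 0001000, 1000000}
count = 6  (Sturmian bound for length 7 is 8)


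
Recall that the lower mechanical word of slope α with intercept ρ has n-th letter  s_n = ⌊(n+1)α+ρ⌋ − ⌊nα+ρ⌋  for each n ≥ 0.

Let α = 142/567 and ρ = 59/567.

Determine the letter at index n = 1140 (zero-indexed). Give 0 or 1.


0

(n+1)α + ρ = (1141·142 + 59) / 567 = 162081/567
nα + ρ     = (1140·142 + 59) / 567 = 161939/567
⌊162081/567⌋ = 285,  ⌊161939/567⌋ = 285
s_{1140} = 285 − 285 = 0


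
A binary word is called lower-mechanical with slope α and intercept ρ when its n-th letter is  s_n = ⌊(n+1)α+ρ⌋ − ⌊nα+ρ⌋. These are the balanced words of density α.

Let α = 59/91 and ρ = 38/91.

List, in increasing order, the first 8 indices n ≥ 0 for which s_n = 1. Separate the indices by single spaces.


0 2 3 5 7 8 10 11

n=0: ⌊97/91⌋−⌊38/91⌋ = 1−0 = 1  ← one
n=1: ⌊156/91⌋−⌊97/91⌋ = 1−1 = 0
n=2: ⌊215/91⌋−⌊156/91⌋ = 2−1 = 1  ← one
n=3: ⌊274/91⌋−⌊215/91⌋ = 3−2 = 1  ← one
n=4: ⌊333/91⌋−⌊274/91⌋ = 3−3 = 0
n=5: ⌊392/91⌋−⌊333/91⌋ = 4−3 = 1  ← one
n=6: ⌊451/91⌋−⌊392/91⌋ = 4−4 = 0
n=7: ⌊510/91⌋−⌊451/91⌋ = 5−4 = 1  ← one
n=8: ⌊569/91⌋−⌊510/91⌋ = 6−5 = 1  ← one
n=9: ⌊628/91⌋−⌊569/91⌋ = 6−6 = 0
n=10: ⌊687/91⌋−⌊628/91⌋ = 7−6 = 1  ← one
n=11: ⌊746/91⌋−⌊687/91⌋ = 8−7 = 1  ← one
positions of the first 8 ones: 0 2 3 5 7 8 10 11


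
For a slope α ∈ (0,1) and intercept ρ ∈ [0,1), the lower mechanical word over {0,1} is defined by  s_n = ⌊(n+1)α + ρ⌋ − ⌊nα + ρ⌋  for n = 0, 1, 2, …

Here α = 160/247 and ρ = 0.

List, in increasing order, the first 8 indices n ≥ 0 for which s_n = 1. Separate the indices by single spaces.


n=0: ⌊160/247⌋−⌊0/247⌋ = 0−0 = 0
n=1: ⌊320/247⌋−⌊160/247⌋ = 1−0 = 1  ← one
n=2: ⌊480/247⌋−⌊320/247⌋ = 1−1 = 0
n=3: ⌊640/247⌋−⌊480/247⌋ = 2−1 = 1  ← one
n=4: ⌊800/247⌋−⌊640/247⌋ = 3−2 = 1  ← one
n=5: ⌊960/247⌋−⌊800/247⌋ = 3−3 = 0
n=6: ⌊1120/247⌋−⌊960/247⌋ = 4−3 = 1  ← one
n=7: ⌊1280/247⌋−⌊1120/247⌋ = 5−4 = 1  ← one
n=8: ⌊1440/247⌋−⌊1280/247⌋ = 5−5 = 0
n=9: ⌊1600/247⌋−⌊1440/247⌋ = 6−5 = 1  ← one
n=10: ⌊1760/247⌋−⌊1600/247⌋ = 7−6 = 1  ← one
n=11: ⌊1920/247⌋−⌊1760/247⌋ = 7−7 = 0
n=12: ⌊2080/247⌋−⌊1920/247⌋ = 8−7 = 1  ← one
positions of the first 8 ones: 1 3 4 6 7 9 10 12

1 3 4 6 7 9 10 12


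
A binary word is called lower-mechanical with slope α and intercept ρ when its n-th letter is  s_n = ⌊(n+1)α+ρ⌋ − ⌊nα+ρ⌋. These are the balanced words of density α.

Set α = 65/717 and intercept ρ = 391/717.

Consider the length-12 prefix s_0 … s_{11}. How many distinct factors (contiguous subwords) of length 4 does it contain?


5

t_n = ⌊(n·65+391)/717⌋ for n = 0 … 12:
  n=0…9: ⌊391/717⌋=0 ⌊456/717⌋=0 ⌊521/717⌋=0 ⌊586/717⌋=0 ⌊651/717⌋=0 ⌊716/717⌋=0 ⌊781/717⌋=1 ⌊846/717⌋=1 ⌊911/717⌋=1 ⌊976/717⌋=1
  n=10…12: ⌊1041/717⌋=1 ⌊1106/717⌋=1 ⌊1171/717⌋=1
s_n = t_(n+1) − t_n for n = 0 … 11 gives
prefix = 000001000000
slide a length-4 window over [0..3] … [8..11] (9 windows); first occurrence of each distinct factor:
  [  0..  3] 0000
  [  2..  5] 0001
  [  3..  6] 0010
  [  4..  7] 0100
  [  5..  8] 1000
  (the other 4 windows repeat one of these)
distinct factors: {0000, 0001, 0010, 0100, 1000}
count = 5  (Sturmian bound for length 4 is 5)


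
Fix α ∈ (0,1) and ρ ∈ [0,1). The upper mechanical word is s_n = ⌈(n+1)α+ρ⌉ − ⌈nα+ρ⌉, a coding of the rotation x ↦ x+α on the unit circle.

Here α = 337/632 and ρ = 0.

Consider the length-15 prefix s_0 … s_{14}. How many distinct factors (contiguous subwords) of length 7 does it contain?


t_n = ⌈(n·337)/632⌉ for n = 0 … 15:
  n=0…9: ⌈0/632⌉=0 ⌈337/632⌉=1 ⌈674/632⌉=2 ⌈1011/632⌉=2 ⌈1348/632⌉=3 ⌈1685/632⌉=3 ⌈2022/632⌉=4 ⌈2359/632⌉=4 ⌈2696/632⌉=5 ⌈3033/632⌉=5
  n=10…15: ⌈3370/632⌉=6 ⌈3707/632⌉=6 ⌈4044/632⌉=7 ⌈4381/632⌉=7 ⌈4718/632⌉=8 ⌈5055/632⌉=8
s_n = t_(n+1) − t_n for n = 0 … 14 gives
prefix = 110101010101010
slide a length-7 window over [0..6] … [8..14] (9 windows); first occurrence of each distinct factor:
  [  0..  6] 1101010
  [  1..  7] 1010101
  [  2..  8] 0101010
  (the other 6 windows repeat one of these)
distinct factors: {0101010, 1010101, 1101010}
count = 3  (Sturmian bound for length 7 is 8)

3


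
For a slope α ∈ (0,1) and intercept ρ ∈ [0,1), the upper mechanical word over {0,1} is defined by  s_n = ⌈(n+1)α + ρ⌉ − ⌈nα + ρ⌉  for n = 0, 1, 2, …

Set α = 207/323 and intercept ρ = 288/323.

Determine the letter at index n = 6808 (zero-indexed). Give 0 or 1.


1

(n+1)α + ρ = (6809·207 + 288) / 323 = 1409751/323
nα + ρ     = (6808·207 + 288) / 323 = 1409544/323
⌈1409751/323⌉ = 4365,  ⌈1409544/323⌉ = 4364
s_{6808} = 4365 − 4364 = 1


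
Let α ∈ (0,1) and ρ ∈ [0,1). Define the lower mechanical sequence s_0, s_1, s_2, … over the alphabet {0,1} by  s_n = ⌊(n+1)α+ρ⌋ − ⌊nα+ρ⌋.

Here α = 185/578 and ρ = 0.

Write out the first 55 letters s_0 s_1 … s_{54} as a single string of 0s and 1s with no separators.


0001001001001001001001001000100100100100100100100100010

n=0: ⌊(1·185)/578⌋ − ⌊(0·185)/578⌋ = ⌊185/578⌋ − ⌊0/578⌋ = 0 − 0 = 0
n=1: ⌊(2·185)/578⌋ − ⌊(1·185)/578⌋ = ⌊370/578⌋ − ⌊185/578⌋ = 0 − 0 = 0
n=2: ⌊(3·185)/578⌋ − ⌊(2·185)/578⌋ = ⌊555/578⌋ − ⌊370/578⌋ = 0 − 0 = 0
n=3: ⌊(4·185)/578⌋ − ⌊(3·185)/578⌋ = ⌊740/578⌋ − ⌊555/578⌋ = 1 − 0 = 1
n=4: ⌊(5·185)/578⌋ − ⌊(4·185)/578⌋ = ⌊925/578⌋ − ⌊740/578⌋ = 1 − 1 = 0
n=5: ⌊(6·185)/578⌋ − ⌊(5·185)/578⌋ = ⌊1110/578⌋ − ⌊925/578⌋ = 1 − 1 = 0
n=6: ⌊(7·185)/578⌋ − ⌊(6·185)/578⌋ = ⌊1295/578⌋ − ⌊1110/578⌋ = 2 − 1 = 1
n=7: ⌊(8·185)/578⌋ − ⌊(7·185)/578⌋ = ⌊1480/578⌋ − ⌊1295/578⌋ = 2 − 2 = 0
n=8: ⌊(9·185)/578⌋ − ⌊(8·185)/578⌋ = ⌊1665/578⌋ − ⌊1480/578⌋ = 2 − 2 = 0
n=9: ⌊(10·185)/578⌋ − ⌊(9·185)/578⌋ = ⌊1850/578⌋ − ⌊1665/578⌋ = 3 − 2 = 1
n=10: ⌊(11·185)/578⌋ − ⌊(10·185)/578⌋ = ⌊2035/578⌋ − ⌊1850/578⌋ = 3 − 3 = 0
n=11: ⌊(12·185)/578⌋ − ⌊(11·185)/578⌋ = ⌊2220/578⌋ − ⌊2035/578⌋ = 3 − 3 = 0
n=12: ⌊(13·185)/578⌋ − ⌊(12·185)/578⌋ = ⌊2405/578⌋ − ⌊2220/578⌋ = 4 − 3 = 1
n=13: ⌊(14·185)/578⌋ − ⌊(13·185)/578⌋ = ⌊2590/578⌋ − ⌊2405/578⌋ = 4 − 4 = 0
n=14: ⌊(15·185)/578⌋ − ⌊(14·185)/578⌋ = ⌊2775/578⌋ − ⌊2590/578⌋ = 4 − 4 = 0
n=15: ⌊(16·185)/578⌋ − ⌊(15·185)/578⌋ = ⌊2960/578⌋ − ⌊2775/578⌋ = 5 − 4 = 1
n=16: ⌊(17·185)/578⌋ − ⌊(16·185)/578⌋ = ⌊3145/578⌋ − ⌊2960/578⌋ = 5 − 5 = 0
n=17: ⌊(18·185)/578⌋ − ⌊(17·185)/578⌋ = ⌊3330/578⌋ − ⌊3145/578⌋ = 5 − 5 = 0
n=18: ⌊(19·185)/578⌋ − ⌊(18·185)/578⌋ = ⌊3515/578⌋ − ⌊3330/578⌋ = 6 − 5 = 1
n=19: ⌊(20·185)/578⌋ − ⌊(19·185)/578⌋ = ⌊3700/578⌋ − ⌊3515/578⌋ = 6 − 6 = 0
n=20: ⌊(21·185)/578⌋ − ⌊(20·185)/578⌋ = ⌊3885/578⌋ − ⌊3700/578⌋ = 6 − 6 = 0
n=21: ⌊(22·185)/578⌋ − ⌊(21·185)/578⌋ = ⌊4070/578⌋ − ⌊3885/578⌋ = 7 − 6 = 1
n=22: ⌊(23·185)/578⌋ − ⌊(22·185)/578⌋ = ⌊4255/578⌋ − ⌊4070/578⌋ = 7 − 7 = 0
n=23: ⌊(24·185)/578⌋ − ⌊(23·185)/578⌋ = ⌊4440/578⌋ − ⌊4255/578⌋ = 7 − 7 = 0
n=24: ⌊(25·185)/578⌋ − ⌊(24·185)/578⌋ = ⌊4625/578⌋ − ⌊4440/578⌋ = 8 − 7 = 1
n=25: ⌊(26·185)/578⌋ − ⌊(25·185)/578⌋ = ⌊4810/578⌋ − ⌊4625/578⌋ = 8 − 8 = 0
n=26: ⌊(27·185)/578⌋ − ⌊(26·185)/578⌋ = ⌊4995/578⌋ − ⌊4810/578⌋ = 8 − 8 = 0
n=27: ⌊(28·185)/578⌋ − ⌊(27·185)/578⌋ = ⌊5180/578⌋ − ⌊4995/578⌋ = 8 − 8 = 0
n=28: ⌊(29·185)/578⌋ − ⌊(28·185)/578⌋ = ⌊5365/578⌋ − ⌊5180/578⌋ = 9 − 8 = 1
n=29: ⌊(30·185)/578⌋ − ⌊(29·185)/578⌋ = ⌊5550/578⌋ − ⌊5365/578⌋ = 9 − 9 = 0
n=30: ⌊(31·185)/578⌋ − ⌊(30·185)/578⌋ = ⌊5735/578⌋ − ⌊5550/578⌋ = 9 − 9 = 0
n=31: ⌊(32·185)/578⌋ − ⌊(31·185)/578⌋ = ⌊5920/578⌋ − ⌊5735/578⌋ = 10 − 9 = 1
n=32: ⌊(33·185)/578⌋ − ⌊(32·185)/578⌋ = ⌊6105/578⌋ − ⌊5920/578⌋ = 10 − 10 = 0
n=33: ⌊(34·185)/578⌋ − ⌊(33·185)/578⌋ = ⌊6290/578⌋ − ⌊6105/578⌋ = 10 − 10 = 0
n=34: ⌊(35·185)/578⌋ − ⌊(34·185)/578⌋ = ⌊6475/578⌋ − ⌊6290/578⌋ = 11 − 10 = 1
n=35: ⌊(36·185)/578⌋ − ⌊(35·185)/578⌋ = ⌊6660/578⌋ − ⌊6475/578⌋ = 11 − 11 = 0
n=36: ⌊(37·185)/578⌋ − ⌊(36·185)/578⌋ = ⌊6845/578⌋ − ⌊6660/578⌋ = 11 − 11 = 0
n=37: ⌊(38·185)/578⌋ − ⌊(37·185)/578⌋ = ⌊7030/578⌋ − ⌊6845/578⌋ = 12 − 11 = 1
n=38: ⌊(39·185)/578⌋ − ⌊(38·185)/578⌋ = ⌊7215/578⌋ − ⌊7030/578⌋ = 12 − 12 = 0
n=39: ⌊(40·185)/578⌋ − ⌊(39·185)/578⌋ = ⌊7400/578⌋ − ⌊7215/578⌋ = 12 − 12 = 0
n=40: ⌊(41·185)/578⌋ − ⌊(40·185)/578⌋ = ⌊7585/578⌋ − ⌊7400/578⌋ = 13 − 12 = 1
n=41: ⌊(42·185)/578⌋ − ⌊(41·185)/578⌋ = ⌊7770/578⌋ − ⌊7585/578⌋ = 13 − 13 = 0
n=42: ⌊(43·185)/578⌋ − ⌊(42·185)/578⌋ = ⌊7955/578⌋ − ⌊7770/578⌋ = 13 − 13 = 0
n=43: ⌊(44·185)/578⌋ − ⌊(43·185)/578⌋ = ⌊8140/578⌋ − ⌊7955/578⌋ = 14 − 13 = 1
n=44: ⌊(45·185)/578⌋ − ⌊(44·185)/578⌋ = ⌊8325/578⌋ − ⌊8140/578⌋ = 14 − 14 = 0
n=45: ⌊(46·185)/578⌋ − ⌊(45·185)/578⌋ = ⌊8510/578⌋ − ⌊8325/578⌋ = 14 − 14 = 0
n=46: ⌊(47·185)/578⌋ − ⌊(46·185)/578⌋ = ⌊8695/578⌋ − ⌊8510/578⌋ = 15 − 14 = 1
n=47: ⌊(48·185)/578⌋ − ⌊(47·185)/578⌋ = ⌊8880/578⌋ − ⌊8695/578⌋ = 15 − 15 = 0
n=48: ⌊(49·185)/578⌋ − ⌊(48·185)/578⌋ = ⌊9065/578⌋ − ⌊8880/578⌋ = 15 − 15 = 0
n=49: ⌊(50·185)/578⌋ − ⌊(49·185)/578⌋ = ⌊9250/578⌋ − ⌊9065/578⌋ = 16 − 15 = 1
n=50: ⌊(51·185)/578⌋ − ⌊(50·185)/578⌋ = ⌊9435/578⌋ − ⌊9250/578⌋ = 16 − 16 = 0
n=51: ⌊(52·185)/578⌋ − ⌊(51·185)/578⌋ = ⌊9620/578⌋ − ⌊9435/578⌋ = 16 − 16 = 0
n=52: ⌊(53·185)/578⌋ − ⌊(52·185)/578⌋ = ⌊9805/578⌋ − ⌊9620/578⌋ = 16 − 16 = 0
n=53: ⌊(54·185)/578⌋ − ⌊(53·185)/578⌋ = ⌊9990/578⌋ − ⌊9805/578⌋ = 17 − 16 = 1
n=54: ⌊(55·185)/578⌋ − ⌊(54·185)/578⌋ = ⌊10175/578⌋ − ⌊9990/578⌋ = 17 − 17 = 0


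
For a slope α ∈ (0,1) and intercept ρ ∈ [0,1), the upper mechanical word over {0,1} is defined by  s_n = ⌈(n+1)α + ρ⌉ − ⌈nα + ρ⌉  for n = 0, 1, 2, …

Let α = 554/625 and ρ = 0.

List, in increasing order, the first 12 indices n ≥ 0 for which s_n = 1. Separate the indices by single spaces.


n=0: ⌈554/625⌉−⌈0/625⌉ = 1−0 = 1  ← one
n=1: ⌈1108/625⌉−⌈554/625⌉ = 2−1 = 1  ← one
n=2: ⌈1662/625⌉−⌈1108/625⌉ = 3−2 = 1  ← one
n=3: ⌈2216/625⌉−⌈1662/625⌉ = 4−3 = 1  ← one
n=4: ⌈2770/625⌉−⌈2216/625⌉ = 5−4 = 1  ← one
n=5: ⌈3324/625⌉−⌈2770/625⌉ = 6−5 = 1  ← one
n=6: ⌈3878/625⌉−⌈3324/625⌉ = 7−6 = 1  ← one
n=7: ⌈4432/625⌉−⌈3878/625⌉ = 8−7 = 1  ← one
n=8: ⌈4986/625⌉−⌈4432/625⌉ = 8−8 = 0
n=9: ⌈5540/625⌉−⌈4986/625⌉ = 9−8 = 1  ← one
n=10: ⌈6094/625⌉−⌈5540/625⌉ = 10−9 = 1  ← one
n=11: ⌈6648/625⌉−⌈6094/625⌉ = 11−10 = 1  ← one
n=12: ⌈7202/625⌉−⌈6648/625⌉ = 12−11 = 1  ← one
positions of the first 12 ones: 0 1 2 3 4 5 6 7 9 10 11 12

0 1 2 3 4 5 6 7 9 10 11 12


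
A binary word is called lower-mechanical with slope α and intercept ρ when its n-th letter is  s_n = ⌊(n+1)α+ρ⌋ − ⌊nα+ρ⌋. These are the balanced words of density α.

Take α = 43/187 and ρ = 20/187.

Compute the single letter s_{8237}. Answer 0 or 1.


0

(n+1)α + ρ = (8238·43 + 20) / 187 = 354254/187
nα + ρ     = (8237·43 + 20) / 187 = 354211/187
⌊354254/187⌋ = 1894,  ⌊354211/187⌋ = 1894
s_{8237} = 1894 − 1894 = 0


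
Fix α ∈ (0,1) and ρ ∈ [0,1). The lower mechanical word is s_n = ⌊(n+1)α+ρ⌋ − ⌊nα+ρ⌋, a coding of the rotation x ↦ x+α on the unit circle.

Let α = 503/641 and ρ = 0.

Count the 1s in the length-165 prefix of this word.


129

#1s = Σ_{n=0}^{164} s_n = Σ_{n=0}^{164} (⌊(n+1)α+ρ⌋ − ⌊nα+ρ⌋)
the sum telescopes: every ⌊nα+ρ⌋ with 0 < n < 165 appears once with + and once with −, leaving ⌊165α+ρ⌋ − ⌊0·α+ρ⌋
165α + ρ = (165·503) / 641 = 82995/641
ρ = 0/641
⌊82995/641⌋ = 129,  ⌊0/641⌋ = 0
#1s = 129 − 0 = 129


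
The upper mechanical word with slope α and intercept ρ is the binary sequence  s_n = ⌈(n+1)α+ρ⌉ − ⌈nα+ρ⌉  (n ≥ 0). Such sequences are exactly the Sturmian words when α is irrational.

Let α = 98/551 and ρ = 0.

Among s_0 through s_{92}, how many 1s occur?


#1s = Σ_{n=0}^{92} s_n = Σ_{n=0}^{92} (⌈(n+1)α+ρ⌉ − ⌈nα+ρ⌉)
the sum telescopes: every ⌈nα+ρ⌉ with 0 < n < 93 appears once with + and once with −, leaving ⌈93α+ρ⌉ − ⌈0·α+ρ⌉
93α + ρ = (93·98) / 551 = 9114/551
ρ = 0/551
⌈9114/551⌉ = 17,  ⌈0/551⌉ = 0
#1s = 17 − 0 = 17

17


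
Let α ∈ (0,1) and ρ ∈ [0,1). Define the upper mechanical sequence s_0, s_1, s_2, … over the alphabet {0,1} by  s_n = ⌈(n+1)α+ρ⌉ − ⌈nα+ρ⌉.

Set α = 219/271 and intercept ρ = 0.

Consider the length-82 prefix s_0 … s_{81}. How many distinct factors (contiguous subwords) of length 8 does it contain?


t_n = ⌈(n·219)/271⌉ for n = 0 … 82:
  n=0…9: ⌈0/271⌉=0 ⌈219/271⌉=1 ⌈438/271⌉=2 ⌈657/271⌉=3 ⌈876/271⌉=4 ⌈1095/271⌉=5 ⌈1314/271⌉=5 ⌈1533/271⌉=6 ⌈1752/271⌉=7 ⌈1971/271⌉=8
  n=10…19: ⌈2190/271⌉=9 ⌈2409/271⌉=9 ⌈2628/271⌉=10 ⌈2847/271⌉=11 ⌈3066/271⌉=12 ⌈3285/271⌉=13 ⌈3504/271⌉=13 ⌈3723/271⌉=14 ⌈3942/271⌉=15 ⌈4161/271⌉=16
  n=20…29: ⌈4380/271⌉=17 ⌈4599/271⌉=17 ⌈4818/271⌉=18 ⌈5037/271⌉=19 ⌈5256/271⌉=20 ⌈5475/271⌉=21 ⌈5694/271⌉=22 ⌈5913/271⌉=22 ⌈6132/271⌉=23 ⌈6351/271⌉=24
  n=30…39: ⌈6570/271⌉=25 ⌈6789/271⌉=26 ⌈7008/271⌉=26 ⌈7227/271⌉=27 ⌈7446/271⌉=28 ⌈7665/271⌉=29 ⌈7884/271⌉=30 ⌈8103/271⌉=30 ⌈8322/271⌉=31 ⌈8541/271⌉=32
  n=40…49: ⌈8760/271⌉=33 ⌈8979/271⌉=34 ⌈9198/271⌉=34 ⌈9417/271⌉=35 ⌈9636/271⌉=36 ⌈9855/271⌉=37 ⌈10074/271⌉=38 ⌈10293/271⌉=38 ⌈10512/271⌉=39 ⌈10731/271⌉=40
  n=50…59: ⌈10950/271⌉=41 ⌈11169/271⌉=42 ⌈11388/271⌉=43 ⌈11607/271⌉=43 ⌈11826/271⌉=44 ⌈12045/271⌉=45 ⌈12264/271⌉=46 ⌈12483/271⌉=47 ⌈12702/271⌉=47 ⌈12921/271⌉=48
  n=60…69: ⌈13140/271⌉=49 ⌈13359/271⌉=50 ⌈13578/271⌉=51 ⌈13797/271⌉=51 ⌈14016/271⌉=52 ⌈14235/271⌉=53 ⌈14454/271⌉=54 ⌈14673/271⌉=55 ⌈14892/271⌉=55 ⌈15111/271⌉=56
  n=70…79: ⌈15330/271⌉=57 ⌈15549/271⌉=58 ⌈15768/271⌉=59 ⌈15987/271⌉=59 ⌈16206/271⌉=60 ⌈16425/271⌉=61 ⌈16644/271⌉=62 ⌈16863/271⌉=63 ⌈17082/271⌉=64 ⌈17301/271⌉=64
  n=80…82: ⌈17520/271⌉=65 ⌈17739/271⌉=66 ⌈17958/271⌉=67
s_n = t_(n+1) − t_n for n = 0 … 81 gives
prefix = 1111101111011110111101111101111011110111101111011111011110111101111011110111110111
slide a length-8 window over [0..7] … [74..81] (75 windows); first occurrence of each distinct factor:
  [  0..  7] 11111011
  [  1..  8] 11110111
  [  2..  9] 11101111
  [  3.. 10] 11011110
  [  4.. 11] 10111101
  [  5.. 12] 01111011
  [ 18.. 25] 11011111
  [ 19.. 26] 10111110
  [ 20.. 27] 01111101
  (the other 66 windows repeat one of these)
distinct factors: {01111011, 01111101, 10111101, 10111110, 11011110, 11011111, 11101111, 11110111, 11111011}
count = 9  (Sturmian bound for length 8 is 9)

9


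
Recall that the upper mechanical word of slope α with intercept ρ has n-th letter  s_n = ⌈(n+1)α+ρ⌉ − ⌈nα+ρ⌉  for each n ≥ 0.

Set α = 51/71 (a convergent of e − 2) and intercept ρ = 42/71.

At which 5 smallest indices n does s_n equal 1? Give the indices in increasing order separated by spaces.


n=0: ⌈93/71⌉−⌈42/71⌉ = 2−1 = 1  ← one
n=1: ⌈144/71⌉−⌈93/71⌉ = 3−2 = 1  ← one
n=2: ⌈195/71⌉−⌈144/71⌉ = 3−3 = 0
n=3: ⌈246/71⌉−⌈195/71⌉ = 4−3 = 1  ← one
n=4: ⌈297/71⌉−⌈246/71⌉ = 5−4 = 1  ← one
n=5: ⌈348/71⌉−⌈297/71⌉ = 5−5 = 0
n=6: ⌈399/71⌉−⌈348/71⌉ = 6−5 = 1  ← one
positions of the first 5 ones: 0 1 3 4 6

0 1 3 4 6


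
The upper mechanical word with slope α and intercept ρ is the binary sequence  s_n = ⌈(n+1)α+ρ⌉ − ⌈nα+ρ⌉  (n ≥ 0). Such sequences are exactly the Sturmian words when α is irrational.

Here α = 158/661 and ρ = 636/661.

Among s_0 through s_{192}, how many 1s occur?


#1s = Σ_{n=0}^{192} s_n = Σ_{n=0}^{192} (⌈(n+1)α+ρ⌉ − ⌈nα+ρ⌉)
the sum telescopes: every ⌈nα+ρ⌉ with 0 < n < 193 appears once with + and once with −, leaving ⌈193α+ρ⌉ − ⌈0·α+ρ⌉
193α + ρ = (193·158 + 636) / 661 = 31130/661
ρ = 636/661
⌈31130/661⌉ = 48,  ⌈636/661⌉ = 1
#1s = 48 − 1 = 47

47


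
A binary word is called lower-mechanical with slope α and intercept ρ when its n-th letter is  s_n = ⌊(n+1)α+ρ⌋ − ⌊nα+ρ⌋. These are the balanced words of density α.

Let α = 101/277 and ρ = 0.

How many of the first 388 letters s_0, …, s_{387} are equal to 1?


141

#1s = Σ_{n=0}^{387} s_n = Σ_{n=0}^{387} (⌊(n+1)α+ρ⌋ − ⌊nα+ρ⌋)
the sum telescopes: every ⌊nα+ρ⌋ with 0 < n < 388 appears once with + and once with −, leaving ⌊388α+ρ⌋ − ⌊0·α+ρ⌋
388α + ρ = (388·101) / 277 = 39188/277
ρ = 0/277
⌊39188/277⌋ = 141,  ⌊0/277⌋ = 0
#1s = 141 − 0 = 141


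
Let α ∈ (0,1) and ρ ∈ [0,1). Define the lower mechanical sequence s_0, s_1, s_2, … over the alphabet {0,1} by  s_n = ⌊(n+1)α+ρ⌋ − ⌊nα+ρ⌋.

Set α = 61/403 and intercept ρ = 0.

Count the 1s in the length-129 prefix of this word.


#1s = Σ_{n=0}^{128} s_n = Σ_{n=0}^{128} (⌊(n+1)α+ρ⌋ − ⌊nα+ρ⌋)
the sum telescopes: every ⌊nα+ρ⌋ with 0 < n < 129 appears once with + and once with −, leaving ⌊129α+ρ⌋ − ⌊0·α+ρ⌋
129α + ρ = (129·61) / 403 = 7869/403
ρ = 0/403
⌊7869/403⌋ = 19,  ⌊0/403⌋ = 0
#1s = 19 − 0 = 19

19


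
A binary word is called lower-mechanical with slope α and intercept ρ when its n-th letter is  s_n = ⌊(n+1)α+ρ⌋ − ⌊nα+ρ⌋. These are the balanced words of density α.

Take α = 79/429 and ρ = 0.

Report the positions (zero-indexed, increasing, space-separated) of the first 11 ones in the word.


5 10 16 21 27 32 38 43 48 54 59

n=0: ⌊79/429⌋−⌊0/429⌋ = 0−0 = 0
n=1: ⌊158/429⌋−⌊79/429⌋ = 0−0 = 0
n=2: ⌊237/429⌋−⌊158/429⌋ = 0−0 = 0
n=3: ⌊316/429⌋−⌊237/429⌋ = 0−0 = 0
n=4: ⌊395/429⌋−⌊316/429⌋ = 0−0 = 0
n=5: ⌊474/429⌋−⌊395/429⌋ = 1−0 = 1  ← one
n=6: ⌊553/429⌋−⌊474/429⌋ = 1−1 = 0
n=7: ⌊632/429⌋−⌊553/429⌋ = 1−1 = 0
n=8: ⌊711/429⌋−⌊632/429⌋ = 1−1 = 0
n=9: ⌊790/429⌋−⌊711/429⌋ = 1−1 = 0
n=10: ⌊869/429⌋−⌊790/429⌋ = 2−1 = 1  ← one
n=11: ⌊948/429⌋−⌊869/429⌋ = 2−2 = 0
n=12: ⌊1027/429⌋−⌊948/429⌋ = 2−2 = 0
n=13: ⌊1106/429⌋−⌊1027/429⌋ = 2−2 = 0
n=14: ⌊1185/429⌋−⌊1106/429⌋ = 2−2 = 0
n=15: ⌊1264/429⌋−⌊1185/429⌋ = 2−2 = 0
n=16: ⌊1343/429⌋−⌊1264/429⌋ = 3−2 = 1  ← one
n=17: ⌊1422/429⌋−⌊1343/429⌋ = 3−3 = 0
n=18: ⌊1501/429⌋−⌊1422/429⌋ = 3−3 = 0
n=19: ⌊1580/429⌋−⌊1501/429⌋ = 3−3 = 0
n=20: ⌊1659/429⌋−⌊1580/429⌋ = 3−3 = 0
n=21: ⌊1738/429⌋−⌊1659/429⌋ = 4−3 = 1  ← one
n=22: ⌊1817/429⌋−⌊1738/429⌋ = 4−4 = 0
n=23: ⌊1896/429⌋−⌊1817/429⌋ = 4−4 = 0
n=24: ⌊1975/429⌋−⌊1896/429⌋ = 4−4 = 0
n=25: ⌊2054/429⌋−⌊1975/429⌋ = 4−4 = 0
n=26: ⌊2133/429⌋−⌊2054/429⌋ = 4−4 = 0
n=27: ⌊2212/429⌋−⌊2133/429⌋ = 5−4 = 1  ← one
n=28: ⌊2291/429⌋−⌊2212/429⌋ = 5−5 = 0
n=29: ⌊2370/429⌋−⌊2291/429⌋ = 5−5 = 0
n=30: ⌊2449/429⌋−⌊2370/429⌋ = 5−5 = 0
n=31: ⌊2528/429⌋−⌊2449/429⌋ = 5−5 = 0
n=32: ⌊2607/429⌋−⌊2528/429⌋ = 6−5 = 1  ← one
n=33: ⌊2686/429⌋−⌊2607/429⌋ = 6−6 = 0
n=34: ⌊2765/429⌋−⌊2686/429⌋ = 6−6 = 0
n=35: ⌊2844/429⌋−⌊2765/429⌋ = 6−6 = 0
n=36: ⌊2923/429⌋−⌊2844/429⌋ = 6−6 = 0
n=37: ⌊3002/429⌋−⌊2923/429⌋ = 6−6 = 0
n=38: ⌊3081/429⌋−⌊3002/429⌋ = 7−6 = 1  ← one
n=39: ⌊3160/429⌋−⌊3081/429⌋ = 7−7 = 0
n=40: ⌊3239/429⌋−⌊3160/429⌋ = 7−7 = 0
n=41: ⌊3318/429⌋−⌊3239/429⌋ = 7−7 = 0
n=42: ⌊3397/429⌋−⌊3318/429⌋ = 7−7 = 0
n=43: ⌊3476/429⌋−⌊3397/429⌋ = 8−7 = 1  ← one
n=44: ⌊3555/429⌋−⌊3476/429⌋ = 8−8 = 0
n=45: ⌊3634/429⌋−⌊3555/429⌋ = 8−8 = 0
n=46: ⌊3713/429⌋−⌊3634/429⌋ = 8−8 = 0
n=47: ⌊3792/429⌋−⌊3713/429⌋ = 8−8 = 0
n=48: ⌊3871/429⌋−⌊3792/429⌋ = 9−8 = 1  ← one
n=49: ⌊3950/429⌋−⌊3871/429⌋ = 9−9 = 0
n=50: ⌊4029/429⌋−⌊3950/429⌋ = 9−9 = 0
n=51: ⌊4108/429⌋−⌊4029/429⌋ = 9−9 = 0
n=52: ⌊4187/429⌋−⌊4108/429⌋ = 9−9 = 0
n=53: ⌊4266/429⌋−⌊4187/429⌋ = 9−9 = 0
n=54: ⌊4345/429⌋−⌊4266/429⌋ = 10−9 = 1  ← one
n=55: ⌊4424/429⌋−⌊4345/429⌋ = 10−10 = 0
n=56: ⌊4503/429⌋−⌊4424/429⌋ = 10−10 = 0
n=57: ⌊4582/429⌋−⌊4503/429⌋ = 10−10 = 0
n=58: ⌊4661/429⌋−⌊4582/429⌋ = 10−10 = 0
n=59: ⌊4740/429⌋−⌊4661/429⌋ = 11−10 = 1  ← one
positions of the first 11 ones: 5 10 16 21 27 32 38 43 48 54 59


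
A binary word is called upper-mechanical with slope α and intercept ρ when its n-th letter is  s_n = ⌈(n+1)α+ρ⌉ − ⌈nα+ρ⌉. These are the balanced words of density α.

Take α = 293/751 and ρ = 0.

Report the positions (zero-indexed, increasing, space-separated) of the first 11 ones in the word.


n=0: ⌈293/751⌉−⌈0/751⌉ = 1−0 = 1  ← one
n=1: ⌈586/751⌉−⌈293/751⌉ = 1−1 = 0
n=2: ⌈879/751⌉−⌈586/751⌉ = 2−1 = 1  ← one
n=3: ⌈1172/751⌉−⌈879/751⌉ = 2−2 = 0
n=4: ⌈1465/751⌉−⌈1172/751⌉ = 2−2 = 0
n=5: ⌈1758/751⌉−⌈1465/751⌉ = 3−2 = 1  ← one
n=6: ⌈2051/751⌉−⌈1758/751⌉ = 3−3 = 0
n=7: ⌈2344/751⌉−⌈2051/751⌉ = 4−3 = 1  ← one
n=8: ⌈2637/751⌉−⌈2344/751⌉ = 4−4 = 0
n=9: ⌈2930/751⌉−⌈2637/751⌉ = 4−4 = 0
n=10: ⌈3223/751⌉−⌈2930/751⌉ = 5−4 = 1  ← one
n=11: ⌈3516/751⌉−⌈3223/751⌉ = 5−5 = 0
n=12: ⌈3809/751⌉−⌈3516/751⌉ = 6−5 = 1  ← one
n=13: ⌈4102/751⌉−⌈3809/751⌉ = 6−6 = 0
n=14: ⌈4395/751⌉−⌈4102/751⌉ = 6−6 = 0
n=15: ⌈4688/751⌉−⌈4395/751⌉ = 7−6 = 1  ← one
n=16: ⌈4981/751⌉−⌈4688/751⌉ = 7−7 = 0
n=17: ⌈5274/751⌉−⌈4981/751⌉ = 8−7 = 1  ← one
n=18: ⌈5567/751⌉−⌈5274/751⌉ = 8−8 = 0
n=19: ⌈5860/751⌉−⌈5567/751⌉ = 8−8 = 0
n=20: ⌈6153/751⌉−⌈5860/751⌉ = 9−8 = 1  ← one
n=21: ⌈6446/751⌉−⌈6153/751⌉ = 9−9 = 0
n=22: ⌈6739/751⌉−⌈6446/751⌉ = 9−9 = 0
n=23: ⌈7032/751⌉−⌈6739/751⌉ = 10−9 = 1  ← one
n=24: ⌈7325/751⌉−⌈7032/751⌉ = 10−10 = 0
n=25: ⌈7618/751⌉−⌈7325/751⌉ = 11−10 = 1  ← one
positions of the first 11 ones: 0 2 5 7 10 12 15 17 20 23 25

0 2 5 7 10 12 15 17 20 23 25


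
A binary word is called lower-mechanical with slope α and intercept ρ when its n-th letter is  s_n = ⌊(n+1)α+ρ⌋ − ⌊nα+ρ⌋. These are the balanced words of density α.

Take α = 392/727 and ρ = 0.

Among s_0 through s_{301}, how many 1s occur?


#1s = Σ_{n=0}^{301} s_n = Σ_{n=0}^{301} (⌊(n+1)α+ρ⌋ − ⌊nα+ρ⌋)
the sum telescopes: every ⌊nα+ρ⌋ with 0 < n < 302 appears once with + and once with −, leaving ⌊302α+ρ⌋ − ⌊0·α+ρ⌋
302α + ρ = (302·392) / 727 = 118384/727
ρ = 0/727
⌊118384/727⌋ = 162,  ⌊0/727⌋ = 0
#1s = 162 − 0 = 162

162


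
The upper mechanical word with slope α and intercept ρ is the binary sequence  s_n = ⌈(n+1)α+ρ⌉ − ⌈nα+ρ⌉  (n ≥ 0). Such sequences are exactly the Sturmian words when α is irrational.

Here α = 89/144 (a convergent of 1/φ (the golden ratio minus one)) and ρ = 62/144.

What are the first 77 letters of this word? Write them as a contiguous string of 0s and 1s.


n=0: ⌈(1·89+62)/144⌉ − ⌈(0·89+62)/144⌉ = ⌈151/144⌉ − ⌈62/144⌉ = 2 − 1 = 1
n=1: ⌈(2·89+62)/144⌉ − ⌈(1·89+62)/144⌉ = ⌈240/144⌉ − ⌈151/144⌉ = 2 − 2 = 0
n=2: ⌈(3·89+62)/144⌉ − ⌈(2·89+62)/144⌉ = ⌈329/144⌉ − ⌈240/144⌉ = 3 − 2 = 1
n=3: ⌈(4·89+62)/144⌉ − ⌈(3·89+62)/144⌉ = ⌈418/144⌉ − ⌈329/144⌉ = 3 − 3 = 0
n=4: ⌈(5·89+62)/144⌉ − ⌈(4·89+62)/144⌉ = ⌈507/144⌉ − ⌈418/144⌉ = 4 − 3 = 1
n=5: ⌈(6·89+62)/144⌉ − ⌈(5·89+62)/144⌉ = ⌈596/144⌉ − ⌈507/144⌉ = 5 − 4 = 1
n=6: ⌈(7·89+62)/144⌉ − ⌈(6·89+62)/144⌉ = ⌈685/144⌉ − ⌈596/144⌉ = 5 − 5 = 0
n=7: ⌈(8·89+62)/144⌉ − ⌈(7·89+62)/144⌉ = ⌈774/144⌉ − ⌈685/144⌉ = 6 − 5 = 1
n=8: ⌈(9·89+62)/144⌉ − ⌈(8·89+62)/144⌉ = ⌈863/144⌉ − ⌈774/144⌉ = 6 − 6 = 0
n=9: ⌈(10·89+62)/144⌉ − ⌈(9·89+62)/144⌉ = ⌈952/144⌉ − ⌈863/144⌉ = 7 − 6 = 1
n=10: ⌈(11·89+62)/144⌉ − ⌈(10·89+62)/144⌉ = ⌈1041/144⌉ − ⌈952/144⌉ = 8 − 7 = 1
n=11: ⌈(12·89+62)/144⌉ − ⌈(11·89+62)/144⌉ = ⌈1130/144⌉ − ⌈1041/144⌉ = 8 − 8 = 0
n=12: ⌈(13·89+62)/144⌉ − ⌈(12·89+62)/144⌉ = ⌈1219/144⌉ − ⌈1130/144⌉ = 9 − 8 = 1
n=13: ⌈(14·89+62)/144⌉ − ⌈(13·89+62)/144⌉ = ⌈1308/144⌉ − ⌈1219/144⌉ = 10 − 9 = 1
n=14: ⌈(15·89+62)/144⌉ − ⌈(14·89+62)/144⌉ = ⌈1397/144⌉ − ⌈1308/144⌉ = 10 − 10 = 0
n=15: ⌈(16·89+62)/144⌉ − ⌈(15·89+62)/144⌉ = ⌈1486/144⌉ − ⌈1397/144⌉ = 11 − 10 = 1
n=16: ⌈(17·89+62)/144⌉ − ⌈(16·89+62)/144⌉ = ⌈1575/144⌉ − ⌈1486/144⌉ = 11 − 11 = 0
n=17: ⌈(18·89+62)/144⌉ − ⌈(17·89+62)/144⌉ = ⌈1664/144⌉ − ⌈1575/144⌉ = 12 − 11 = 1
n=18: ⌈(19·89+62)/144⌉ − ⌈(18·89+62)/144⌉ = ⌈1753/144⌉ − ⌈1664/144⌉ = 13 − 12 = 1
n=19: ⌈(20·89+62)/144⌉ − ⌈(19·89+62)/144⌉ = ⌈1842/144⌉ − ⌈1753/144⌉ = 13 − 13 = 0
n=20: ⌈(21·89+62)/144⌉ − ⌈(20·89+62)/144⌉ = ⌈1931/144⌉ − ⌈1842/144⌉ = 14 − 13 = 1
n=21: ⌈(22·89+62)/144⌉ − ⌈(21·89+62)/144⌉ = ⌈2020/144⌉ − ⌈1931/144⌉ = 15 − 14 = 1
n=22: ⌈(23·89+62)/144⌉ − ⌈(22·89+62)/144⌉ = ⌈2109/144⌉ − ⌈2020/144⌉ = 15 − 15 = 0
n=23: ⌈(24·89+62)/144⌉ − ⌈(23·89+62)/144⌉ = ⌈2198/144⌉ − ⌈2109/144⌉ = 16 − 15 = 1
n=24: ⌈(25·89+62)/144⌉ − ⌈(24·89+62)/144⌉ = ⌈2287/144⌉ − ⌈2198/144⌉ = 16 − 16 = 0
n=25: ⌈(26·89+62)/144⌉ − ⌈(25·89+62)/144⌉ = ⌈2376/144⌉ − ⌈2287/144⌉ = 17 − 16 = 1
n=26: ⌈(27·89+62)/144⌉ − ⌈(26·89+62)/144⌉ = ⌈2465/144⌉ − ⌈2376/144⌉ = 18 − 17 = 1
n=27: ⌈(28·89+62)/144⌉ − ⌈(27·89+62)/144⌉ = ⌈2554/144⌉ − ⌈2465/144⌉ = 18 − 18 = 0
n=28: ⌈(29·89+62)/144⌉ − ⌈(28·89+62)/144⌉ = ⌈2643/144⌉ − ⌈2554/144⌉ = 19 − 18 = 1
n=29: ⌈(30·89+62)/144⌉ − ⌈(29·89+62)/144⌉ = ⌈2732/144⌉ − ⌈2643/144⌉ = 19 − 19 = 0
n=30: ⌈(31·89+62)/144⌉ − ⌈(30·89+62)/144⌉ = ⌈2821/144⌉ − ⌈2732/144⌉ = 20 − 19 = 1
n=31: ⌈(32·89+62)/144⌉ − ⌈(31·89+62)/144⌉ = ⌈2910/144⌉ − ⌈2821/144⌉ = 21 − 20 = 1
n=32: ⌈(33·89+62)/144⌉ − ⌈(32·89+62)/144⌉ = ⌈2999/144⌉ − ⌈2910/144⌉ = 21 − 21 = 0
n=33: ⌈(34·89+62)/144⌉ − ⌈(33·89+62)/144⌉ = ⌈3088/144⌉ − ⌈2999/144⌉ = 22 − 21 = 1
n=34: ⌈(35·89+62)/144⌉ − ⌈(34·89+62)/144⌉ = ⌈3177/144⌉ − ⌈3088/144⌉ = 23 − 22 = 1
n=35: ⌈(36·89+62)/144⌉ − ⌈(35·89+62)/144⌉ = ⌈3266/144⌉ − ⌈3177/144⌉ = 23 − 23 = 0
n=36: ⌈(37·89+62)/144⌉ − ⌈(36·89+62)/144⌉ = ⌈3355/144⌉ − ⌈3266/144⌉ = 24 − 23 = 1
n=37: ⌈(38·89+62)/144⌉ − ⌈(37·89+62)/144⌉ = ⌈3444/144⌉ − ⌈3355/144⌉ = 24 − 24 = 0
n=38: ⌈(39·89+62)/144⌉ − ⌈(38·89+62)/144⌉ = ⌈3533/144⌉ − ⌈3444/144⌉ = 25 − 24 = 1
n=39: ⌈(40·89+62)/144⌉ − ⌈(39·89+62)/144⌉ = ⌈3622/144⌉ − ⌈3533/144⌉ = 26 − 25 = 1
n=40: ⌈(41·89+62)/144⌉ − ⌈(40·89+62)/144⌉ = ⌈3711/144⌉ − ⌈3622/144⌉ = 26 − 26 = 0
n=41: ⌈(42·89+62)/144⌉ − ⌈(41·89+62)/144⌉ = ⌈3800/144⌉ − ⌈3711/144⌉ = 27 − 26 = 1
n=42: ⌈(43·89+62)/144⌉ − ⌈(42·89+62)/144⌉ = ⌈3889/144⌉ − ⌈3800/144⌉ = 28 − 27 = 1
n=43: ⌈(44·89+62)/144⌉ − ⌈(43·89+62)/144⌉ = ⌈3978/144⌉ − ⌈3889/144⌉ = 28 − 28 = 0
n=44: ⌈(45·89+62)/144⌉ − ⌈(44·89+62)/144⌉ = ⌈4067/144⌉ − ⌈3978/144⌉ = 29 − 28 = 1
n=45: ⌈(46·89+62)/144⌉ − ⌈(45·89+62)/144⌉ = ⌈4156/144⌉ − ⌈4067/144⌉ = 29 − 29 = 0
n=46: ⌈(47·89+62)/144⌉ − ⌈(46·89+62)/144⌉ = ⌈4245/144⌉ − ⌈4156/144⌉ = 30 − 29 = 1
n=47: ⌈(48·89+62)/144⌉ − ⌈(47·89+62)/144⌉ = ⌈4334/144⌉ − ⌈4245/144⌉ = 31 − 30 = 1
n=48: ⌈(49·89+62)/144⌉ − ⌈(48·89+62)/144⌉ = ⌈4423/144⌉ − ⌈4334/144⌉ = 31 − 31 = 0
n=49: ⌈(50·89+62)/144⌉ − ⌈(49·89+62)/144⌉ = ⌈4512/144⌉ − ⌈4423/144⌉ = 32 − 31 = 1
n=50: ⌈(51·89+62)/144⌉ − ⌈(50·89+62)/144⌉ = ⌈4601/144⌉ − ⌈4512/144⌉ = 32 − 32 = 0
n=51: ⌈(52·89+62)/144⌉ − ⌈(51·89+62)/144⌉ = ⌈4690/144⌉ − ⌈4601/144⌉ = 33 − 32 = 1
n=52: ⌈(53·89+62)/144⌉ − ⌈(52·89+62)/144⌉ = ⌈4779/144⌉ − ⌈4690/144⌉ = 34 − 33 = 1
n=53: ⌈(54·89+62)/144⌉ − ⌈(53·89+62)/144⌉ = ⌈4868/144⌉ − ⌈4779/144⌉ = 34 − 34 = 0
n=54: ⌈(55·89+62)/144⌉ − ⌈(54·89+62)/144⌉ = ⌈4957/144⌉ − ⌈4868/144⌉ = 35 − 34 = 1
n=55: ⌈(56·89+62)/144⌉ − ⌈(55·89+62)/144⌉ = ⌈5046/144⌉ − ⌈4957/144⌉ = 36 − 35 = 1
n=56: ⌈(57·89+62)/144⌉ − ⌈(56·89+62)/144⌉ = ⌈5135/144⌉ − ⌈5046/144⌉ = 36 − 36 = 0
n=57: ⌈(58·89+62)/144⌉ − ⌈(57·89+62)/144⌉ = ⌈5224/144⌉ − ⌈5135/144⌉ = 37 − 36 = 1
n=58: ⌈(59·89+62)/144⌉ − ⌈(58·89+62)/144⌉ = ⌈5313/144⌉ − ⌈5224/144⌉ = 37 − 37 = 0
n=59: ⌈(60·89+62)/144⌉ − ⌈(59·89+62)/144⌉ = ⌈5402/144⌉ − ⌈5313/144⌉ = 38 − 37 = 1
n=60: ⌈(61·89+62)/144⌉ − ⌈(60·89+62)/144⌉ = ⌈5491/144⌉ − ⌈5402/144⌉ = 39 − 38 = 1
n=61: ⌈(62·89+62)/144⌉ − ⌈(61·89+62)/144⌉ = ⌈5580/144⌉ − ⌈5491/144⌉ = 39 − 39 = 0
n=62: ⌈(63·89+62)/144⌉ − ⌈(62·89+62)/144⌉ = ⌈5669/144⌉ − ⌈5580/144⌉ = 40 − 39 = 1
n=63: ⌈(64·89+62)/144⌉ − ⌈(63·89+62)/144⌉ = ⌈5758/144⌉ − ⌈5669/144⌉ = 40 − 40 = 0
n=64: ⌈(65·89+62)/144⌉ − ⌈(64·89+62)/144⌉ = ⌈5847/144⌉ − ⌈5758/144⌉ = 41 − 40 = 1
n=65: ⌈(66·89+62)/144⌉ − ⌈(65·89+62)/144⌉ = ⌈5936/144⌉ − ⌈5847/144⌉ = 42 − 41 = 1
n=66: ⌈(67·89+62)/144⌉ − ⌈(66·89+62)/144⌉ = ⌈6025/144⌉ − ⌈5936/144⌉ = 42 − 42 = 0
n=67: ⌈(68·89+62)/144⌉ − ⌈(67·89+62)/144⌉ = ⌈6114/144⌉ − ⌈6025/144⌉ = 43 − 42 = 1
n=68: ⌈(69·89+62)/144⌉ − ⌈(68·89+62)/144⌉ = ⌈6203/144⌉ − ⌈6114/144⌉ = 44 − 43 = 1
n=69: ⌈(70·89+62)/144⌉ − ⌈(69·89+62)/144⌉ = ⌈6292/144⌉ − ⌈6203/144⌉ = 44 − 44 = 0
n=70: ⌈(71·89+62)/144⌉ − ⌈(70·89+62)/144⌉ = ⌈6381/144⌉ − ⌈6292/144⌉ = 45 − 44 = 1
n=71: ⌈(72·89+62)/144⌉ − ⌈(71·89+62)/144⌉ = ⌈6470/144⌉ − ⌈6381/144⌉ = 45 − 45 = 0
n=72: ⌈(73·89+62)/144⌉ − ⌈(72·89+62)/144⌉ = ⌈6559/144⌉ − ⌈6470/144⌉ = 46 − 45 = 1
n=73: ⌈(74·89+62)/144⌉ − ⌈(73·89+62)/144⌉ = ⌈6648/144⌉ − ⌈6559/144⌉ = 47 − 46 = 1
n=74: ⌈(75·89+62)/144⌉ − ⌈(74·89+62)/144⌉ = ⌈6737/144⌉ − ⌈6648/144⌉ = 47 − 47 = 0
n=75: ⌈(76·89+62)/144⌉ − ⌈(75·89+62)/144⌉ = ⌈6826/144⌉ − ⌈6737/144⌉ = 48 − 47 = 1
n=76: ⌈(77·89+62)/144⌉ − ⌈(76·89+62)/144⌉ = ⌈6915/144⌉ − ⌈6826/144⌉ = 49 − 48 = 1

10101101011011010110110101101011011010110110101101011011010110101101101011011
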